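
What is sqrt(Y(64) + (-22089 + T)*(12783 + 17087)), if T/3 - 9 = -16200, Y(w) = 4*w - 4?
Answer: 2*I*sqrt(527668422) ≈ 45942.0*I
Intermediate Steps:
Y(w) = -4 + 4*w
T = -48573 (T = 27 + 3*(-16200) = 27 - 48600 = -48573)
sqrt(Y(64) + (-22089 + T)*(12783 + 17087)) = sqrt((-4 + 4*64) + (-22089 - 48573)*(12783 + 17087)) = sqrt((-4 + 256) - 70662*29870) = sqrt(252 - 2110673940) = sqrt(-2110673688) = 2*I*sqrt(527668422)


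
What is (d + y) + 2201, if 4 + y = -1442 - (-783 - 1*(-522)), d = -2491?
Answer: -1475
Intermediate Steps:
y = -1185 (y = -4 + (-1442 - (-783 - 1*(-522))) = -4 + (-1442 - (-783 + 522)) = -4 + (-1442 - 1*(-261)) = -4 + (-1442 + 261) = -4 - 1181 = -1185)
(d + y) + 2201 = (-2491 - 1185) + 2201 = -3676 + 2201 = -1475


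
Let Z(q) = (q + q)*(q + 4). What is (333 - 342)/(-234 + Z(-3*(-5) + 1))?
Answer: -9/406 ≈ -0.022167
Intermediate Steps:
Z(q) = 2*q*(4 + q) (Z(q) = (2*q)*(4 + q) = 2*q*(4 + q))
(333 - 342)/(-234 + Z(-3*(-5) + 1)) = (333 - 342)/(-234 + 2*(-3*(-5) + 1)*(4 + (-3*(-5) + 1))) = -9/(-234 + 2*(15 + 1)*(4 + (15 + 1))) = -9/(-234 + 2*16*(4 + 16)) = -9/(-234 + 2*16*20) = -9/(-234 + 640) = -9/406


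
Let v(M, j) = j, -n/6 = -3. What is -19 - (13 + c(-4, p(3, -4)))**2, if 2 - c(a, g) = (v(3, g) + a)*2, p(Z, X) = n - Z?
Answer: -68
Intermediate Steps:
n = 18 (n = -6*(-3) = 18)
p(Z, X) = 18 - Z
c(a, g) = 2 - 2*a - 2*g (c(a, g) = 2 - (g + a)*2 = 2 - (a + g)*2 = 2 - (2*a + 2*g) = 2 + (-2*a - 2*g) = 2 - 2*a - 2*g)
-19 - (13 + c(-4, p(3, -4)))**2 = -19 - (13 + (2 - 2*(-4) - 2*(18 - 1*3)))**2 = -19 - (13 + (2 + 8 - 2*(18 - 3)))**2 = -19 - (13 + (2 + 8 - 2*15))**2 = -19 - (13 + (2 + 8 - 30))**2 = -19 - (13 - 20)**2 = -19 - 1*(-7)**2 = -19 - 1*49 = -19 - 49 = -68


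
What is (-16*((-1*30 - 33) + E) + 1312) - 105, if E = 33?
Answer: 1687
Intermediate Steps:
(-16*((-1*30 - 33) + E) + 1312) - 105 = (-16*((-1*30 - 33) + 33) + 1312) - 105 = (-16*((-30 - 33) + 33) + 1312) - 105 = (-16*(-63 + 33) + 1312) - 105 = (-16*(-30) + 1312) - 105 = (480 + 1312) - 105 = 1792 - 105 = 1687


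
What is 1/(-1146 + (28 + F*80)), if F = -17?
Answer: -1/2478 ≈ -0.00040355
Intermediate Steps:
1/(-1146 + (28 + F*80)) = 1/(-1146 + (28 - 17*80)) = 1/(-1146 + (28 - 1360)) = 1/(-1146 - 1332) = 1/(-2478) = -1/2478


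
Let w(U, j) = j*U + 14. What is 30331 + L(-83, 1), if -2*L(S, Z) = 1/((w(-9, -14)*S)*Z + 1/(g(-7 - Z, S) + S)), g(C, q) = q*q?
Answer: 2398748946392/79085719 ≈ 30331.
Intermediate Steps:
w(U, j) = 14 + U*j (w(U, j) = U*j + 14 = 14 + U*j)
g(C, q) = q²
L(S, Z) = -1/(2*(1/(S + S²) + 140*S*Z)) (L(S, Z) = -1/(2*(((14 - 9*(-14))*S)*Z + 1/(S² + S))) = -1/(2*(((14 + 126)*S)*Z + 1/(S + S²))) = -1/(2*((140*S)*Z + 1/(S + S²))) = -1/(2*(140*S*Z + 1/(S + S²))) = -1/(2*(1/(S + S²) + 140*S*Z)))
30331 + L(-83, 1) = 30331 + (½)*(-83)*(-1 - 1*(-83))/(1 + 140*1*(-83)² + 140*1*(-83)³) = 30331 + (½)*(-83)*(-1 + 83)/(1 + 140*1*6889 + 140*1*(-571787)) = 30331 + (½)*(-83)*82/(1 + 964460 - 80050180) = 30331 + (½)*(-83)*82/(-79085719) = 30331 + (½)*(-83)*(-1/79085719)*82 = 30331 + 3403/79085719 = 2398748946392/79085719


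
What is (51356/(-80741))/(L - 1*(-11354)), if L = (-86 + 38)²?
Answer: -25678/551380289 ≈ -4.6570e-5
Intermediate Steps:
L = 2304 (L = (-48)² = 2304)
(51356/(-80741))/(L - 1*(-11354)) = (51356/(-80741))/(2304 - 1*(-11354)) = (51356*(-1/80741))/(2304 + 11354) = -51356/80741/13658 = -51356/80741*1/13658 = -25678/551380289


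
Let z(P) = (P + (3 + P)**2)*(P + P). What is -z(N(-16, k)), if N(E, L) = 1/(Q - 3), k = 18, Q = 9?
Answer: -367/108 ≈ -3.3981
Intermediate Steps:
N(E, L) = 1/6 (N(E, L) = 1/(9 - 3) = 1/6)
z(P) = 2*P*(P + (3 + P)**2) (z(P) = (P + (3 + P)**2)*(2*P) = 2*P*(P + (3 + P)**2))
-z(N(-16, k)) = -2*(1/6 + (3 + 1/6)**2)/6 = -2*(1/6 + (19/6)**2)/6 = -2*(1/6 + 361/36)/6 = -2*367/(6*36) = -1*367/108 = -367/108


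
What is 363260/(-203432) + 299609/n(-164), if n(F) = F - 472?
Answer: -144295027/305148 ≈ -472.87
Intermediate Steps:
n(F) = -472 + F
363260/(-203432) + 299609/n(-164) = 363260/(-203432) + 299609/(-472 - 164) = 363260*(-1/203432) + 299609/(-636) = -90815/50858 + 299609*(-1/636) = -90815/50858 - 5653/12 = -144295027/305148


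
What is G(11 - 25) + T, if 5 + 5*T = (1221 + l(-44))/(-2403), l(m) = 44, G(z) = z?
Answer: -36298/2403 ≈ -15.105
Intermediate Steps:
T = -2656/2403 (T = -1 + ((1221 + 44)/(-2403))/5 = -1 + (1265*(-1/2403))/5 = -1 + (1/5)*(-1265/2403) = -1 - 253/2403 = -2656/2403 ≈ -1.1053)
G(11 - 25) + T = (11 - 25) - 2656/2403 = -14 - 2656/2403 = -36298/2403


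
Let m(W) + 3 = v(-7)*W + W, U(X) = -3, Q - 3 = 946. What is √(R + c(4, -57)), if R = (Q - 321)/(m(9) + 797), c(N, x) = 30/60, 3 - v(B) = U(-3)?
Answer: √3621682/1714 ≈ 1.1103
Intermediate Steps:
Q = 949 (Q = 3 + 946 = 949)
v(B) = 6 (v(B) = 3 - 1*(-3) = 3 + 3 = 6)
c(N, x) = ½ (c(N, x) = 30*(1/60) = ½)
m(W) = -3 + 7*W (m(W) = -3 + (6*W + W) = -3 + 7*W)
R = 628/857 (R = (949 - 321)/((-3 + 7*9) + 797) = 628/((-3 + 63) + 797) = 628/(60 + 797) = 628/857 ≈ 0.73279)
√(R + c(4, -57)) = √(628/857 + ½) = √(2113/1714) = √3621682/1714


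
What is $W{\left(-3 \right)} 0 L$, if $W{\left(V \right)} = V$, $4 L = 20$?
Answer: $0$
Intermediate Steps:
$L = 5$ ($L = \frac{1}{4} \cdot 20 = 5$)
$W{\left(-3 \right)} 0 L = \left(-3\right) 0 \cdot 5 = 0 \cdot 5 = 0$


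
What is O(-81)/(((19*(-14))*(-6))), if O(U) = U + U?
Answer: -27/266 ≈ -0.10150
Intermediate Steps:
O(U) = 2*U
O(-81)/(((19*(-14))*(-6))) = (2*(-81))/(((19*(-14))*(-6))) = -162/((-266*(-6))) = -162/1596 = -162*1/1596 = -27/266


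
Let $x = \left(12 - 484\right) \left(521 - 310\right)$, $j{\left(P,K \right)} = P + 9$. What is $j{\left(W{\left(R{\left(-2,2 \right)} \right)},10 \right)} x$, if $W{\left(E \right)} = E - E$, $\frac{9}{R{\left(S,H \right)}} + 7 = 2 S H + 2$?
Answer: $-896328$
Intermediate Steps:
$R{\left(S,H \right)} = \frac{9}{-5 + 2 H S}$ ($R{\left(S,H \right)} = \frac{9}{-7 + \left(2 S H + 2\right)} = \frac{9}{-7 + \left(2 H S + 2\right)} = \frac{9}{-7 + \left(2 + 2 H S\right)} = \frac{9}{-5 + 2 H S}$)
$W{\left(E \right)} = 0$
$j{\left(P,K \right)} = 9 + P$
$x = -99592$ ($x = \left(-472\right) 211 = -99592$)
$j{\left(W{\left(R{\left(-2,2 \right)} \right)},10 \right)} x = \left(9 + 0\right) \left(-99592\right) = 9 \left(-99592\right) = -896328$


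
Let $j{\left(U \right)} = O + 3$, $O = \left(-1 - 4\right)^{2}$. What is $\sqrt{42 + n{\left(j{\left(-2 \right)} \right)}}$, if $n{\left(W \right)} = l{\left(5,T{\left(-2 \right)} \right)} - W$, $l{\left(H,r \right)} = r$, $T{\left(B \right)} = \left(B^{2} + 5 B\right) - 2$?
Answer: $\sqrt{6} \approx 2.4495$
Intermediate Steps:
$T{\left(B \right)} = -2 + B^{2} + 5 B$
$O = 25$ ($O = \left(-5\right)^{2} = 25$)
$j{\left(U \right)} = 28$ ($j{\left(U \right)} = 25 + 3 = 28$)
$n{\left(W \right)} = -8 - W$ ($n{\left(W \right)} = \left(-2 + \left(-2\right)^{2} + 5 \left(-2\right)\right) - W = \left(-2 + 4 - 10\right) - W = -8 - W$)
$\sqrt{42 + n{\left(j{\left(-2 \right)} \right)}} = \sqrt{42 - 36} = \sqrt{6}$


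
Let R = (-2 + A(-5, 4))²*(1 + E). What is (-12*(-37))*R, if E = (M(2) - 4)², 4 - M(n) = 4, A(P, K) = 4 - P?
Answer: 369852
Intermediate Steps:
M(n) = 0 (M(n) = 4 - 1*4 = 4 - 4 = 0)
E = 16 (E = (0 - 4)² = (-4)² = 16)
R = 833 (R = (-2 + (4 - 1*(-5)))²*(1 + 16) = (-2 + (4 + 5))²*17 = (-2 + 9)²*17 = 7²*17 = 49*17 = 833)
(-12*(-37))*R = -12*(-37)*833 = 444*833 = 369852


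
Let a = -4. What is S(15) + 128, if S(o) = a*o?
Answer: 68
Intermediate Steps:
S(o) = -4*o
S(15) + 128 = -4*15 + 128 = -60 + 128 = 68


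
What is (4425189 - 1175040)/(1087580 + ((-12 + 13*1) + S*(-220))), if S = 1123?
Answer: 3250149/840521 ≈ 3.8668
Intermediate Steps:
(4425189 - 1175040)/(1087580 + ((-12 + 13*1) + S*(-220))) = (4425189 - 1175040)/(1087580 + ((-12 + 13*1) + 1123*(-220))) = 3250149/(1087580 + ((-12 + 13) - 247060)) = 3250149/(1087580 + (1 - 247060)) = 3250149/(1087580 - 247059) = 3250149/840521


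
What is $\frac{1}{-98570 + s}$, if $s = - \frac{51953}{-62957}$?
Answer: $- \frac{62957}{6205619537} \approx -1.0145 \cdot 10^{-5}$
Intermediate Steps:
$s = \frac{51953}{62957}$ ($s = \left(-51953\right) \left(- \frac{1}{62957}\right) = \frac{51953}{62957} \approx 0.82521$)
$\frac{1}{-98570 + s} = \frac{1}{-98570 + \frac{51953}{62957}} = \frac{1}{- \frac{6205619537}{62957}} = - \frac{62957}{6205619537}$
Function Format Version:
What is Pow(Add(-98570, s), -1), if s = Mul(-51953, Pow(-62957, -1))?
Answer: Rational(-62957, 6205619537) ≈ -1.0145e-5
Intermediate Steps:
s = Rational(51953, 62957) (s = Mul(-51953, Rational(-1, 62957)) = Rational(51953, 62957) ≈ 0.82521)
Pow(Add(-98570, s), -1) = Pow(Add(-98570, Rational(51953, 62957)), -1) = Pow(Rational(-6205619537, 62957), -1) = Rational(-62957, 6205619537)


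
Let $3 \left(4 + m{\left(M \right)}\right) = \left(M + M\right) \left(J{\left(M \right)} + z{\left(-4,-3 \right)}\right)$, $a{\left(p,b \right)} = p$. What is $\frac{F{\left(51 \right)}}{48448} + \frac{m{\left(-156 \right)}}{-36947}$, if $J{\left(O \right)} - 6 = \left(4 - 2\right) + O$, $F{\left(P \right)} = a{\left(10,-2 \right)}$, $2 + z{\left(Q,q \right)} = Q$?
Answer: $- \frac{387689953}{895004128} \approx -0.43317$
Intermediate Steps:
$z{\left(Q,q \right)} = -2 + Q$
$F{\left(P \right)} = 10$
$J{\left(O \right)} = 8 + O$ ($J{\left(O \right)} = 6 + \left(\left(4 - 2\right) + O\right) = 6 + \left(2 + O\right) = 8 + O$)
$m{\left(M \right)} = -4 + \frac{2 M \left(2 + M\right)}{3}$ ($m{\left(M \right)} = -4 + \frac{\left(M + M\right) \left(\left(8 + M\right) - 6\right)}{3} = -4 + \frac{2 M \left(\left(8 + M\right) - 6\right)}{3} = -4 + \frac{2 M \left(2 + M\right)}{3}$)
$\frac{F{\left(51 \right)}}{48448} + \frac{m{\left(-156 \right)}}{-36947} = \frac{10}{48448} + \frac{-4 + \frac{2 \left(-156\right)^{2}}{3} + \frac{4}{3} \left(-156\right)}{-36947} = 10 \cdot \frac{1}{48448} + \left(-4 + \frac{2}{3} \cdot 24336 - 208\right) \left(- \frac{1}{36947}\right) = \frac{5}{24224} + \left(-4 + 16224 - 208\right) \left(- \frac{1}{36947}\right) = \frac{5}{24224} + 16012 \left(- \frac{1}{36947}\right) = \frac{5}{24224} - \frac{16012}{36947} = - \frac{387689953}{895004128}$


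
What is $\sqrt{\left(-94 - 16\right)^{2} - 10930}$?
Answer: $3 \sqrt{130} \approx 34.205$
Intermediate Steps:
$\sqrt{\left(-94 - 16\right)^{2} - 10930} = \sqrt{\left(-110\right)^{2} - 10930} = \sqrt{12100 - 10930} = \sqrt{1170} = 3 \sqrt{130}$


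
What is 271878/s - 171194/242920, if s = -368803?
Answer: -64590732271/44794812380 ≈ -1.4419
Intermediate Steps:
271878/s - 171194/242920 = 271878/(-368803) - 171194/242920 = 271878*(-1/368803) - 171194*1/242920 = -271878/368803 - 85597/121460 = -64590732271/44794812380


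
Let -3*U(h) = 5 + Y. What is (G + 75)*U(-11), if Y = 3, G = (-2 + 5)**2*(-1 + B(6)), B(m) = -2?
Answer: -128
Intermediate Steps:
G = -27 (G = (-2 + 5)**2*(-1 - 2) = 3**2*(-3) = 9*(-3) = -27)
U(h) = -8/3 (U(h) = -(5 + 3)/3 = -1/3*8 = -8/3)
(G + 75)*U(-11) = (-27 + 75)*(-8/3) = 48*(-8/3) = -128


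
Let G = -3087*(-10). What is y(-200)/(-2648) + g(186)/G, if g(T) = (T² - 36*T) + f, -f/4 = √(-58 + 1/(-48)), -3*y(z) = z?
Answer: 299255/340599 - I*√8355/92610 ≈ 0.87861 - 0.000987*I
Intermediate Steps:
y(z) = -z/3
G = 30870
f = -I*√8355/3 (f = -4*√(-58 + 1/(-48)) = -4*√(-58 - 1/48) = -I*√8355/3 ≈ -30.469*I)
g(T) = T² - 36*T - I*√8355/3 (g(T) = (T² - 36*T) - I*√8355/3 = T² - 36*T - I*√8355/3)
y(-200)/(-2648) + g(186)/G = -⅓*(-200)/(-2648) + (186² - 36*186 - I*√8355/3)/30870 = (200/3)*(-1/2648) + (34596 - 6696 - I*√8355/3)*(1/30870) = -25/993 + (27900 - I*√8355/3)*(1/30870) = -25/993 + (310/343 - I*√8355/92610) = 299255/340599 - I*√8355/92610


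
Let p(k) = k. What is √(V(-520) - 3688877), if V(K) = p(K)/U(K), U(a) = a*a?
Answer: I*√249368085330/260 ≈ 1920.6*I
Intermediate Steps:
U(a) = a²
V(K) = 1/K (V(K) = K/(K²) = K/K² = 1/K)
√(V(-520) - 3688877) = √(1/(-520) - 3688877) = √(-1/520 - 3688877) = √(-1918216041/520) = I*√249368085330/260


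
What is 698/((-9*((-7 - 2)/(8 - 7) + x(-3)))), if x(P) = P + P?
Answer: 698/135 ≈ 5.1704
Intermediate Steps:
x(P) = 2*P
698/((-9*((-7 - 2)/(8 - 7) + x(-3)))) = 698/((-9*((-7 - 2)/(8 - 7) + 2*(-3)))) = 698/((-9*(-9/1 - 6))) = 698/((-9*(-9*1 - 6))) = 698/((-9*(-9 - 6))) = 698/((-9*(-15))) = 698/135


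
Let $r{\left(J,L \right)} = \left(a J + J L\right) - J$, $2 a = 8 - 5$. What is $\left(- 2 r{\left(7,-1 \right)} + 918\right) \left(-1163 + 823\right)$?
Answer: $-314500$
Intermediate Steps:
$a = \frac{3}{2}$ ($a = \frac{8 - 5}{2} = \frac{1}{2} \cdot 3 = \frac{3}{2} \approx 1.5$)
$r{\left(J,L \right)} = \frac{J}{2} + J L$ ($r{\left(J,L \right)} = \left(\frac{3 J}{2} + J L\right) - J = \frac{J}{2} + J L$)
$\left(- 2 r{\left(7,-1 \right)} + 918\right) \left(-1163 + 823\right) = \left(- 2 \cdot 7 \left(\frac{1}{2} - 1\right) + 918\right) \left(-1163 + 823\right) = \left(- 2 \cdot 7 \left(- \frac{1}{2}\right) + 918\right) \left(-340\right) = \left(\left(-2\right) \left(- \frac{7}{2}\right) + 918\right) \left(-340\right) = \left(7 + 918\right) \left(-340\right) = 925 \left(-340\right) = -314500$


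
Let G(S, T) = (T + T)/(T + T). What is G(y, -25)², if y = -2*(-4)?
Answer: 1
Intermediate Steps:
y = 8
G(S, T) = 1 (G(S, T) = (2*T)/((2*T)) = (2*T)*(1/(2*T)) = 1)
G(y, -25)² = 1² = 1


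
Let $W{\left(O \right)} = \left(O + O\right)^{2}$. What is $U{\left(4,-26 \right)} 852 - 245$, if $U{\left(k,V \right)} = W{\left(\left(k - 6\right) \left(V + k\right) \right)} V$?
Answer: $-171545333$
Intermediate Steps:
$W{\left(O \right)} = 4 O^{2}$ ($W{\left(O \right)} = \left(2 O\right)^{2} = 4 O^{2}$)
$U{\left(k,V \right)} = 4 V \left(-6 + k\right)^{2} \left(V + k\right)^{2}$ ($U{\left(k,V \right)} = 4 \left(\left(k - 6\right) \left(V + k\right)\right)^{2} V = 4 \left(\left(-6 + k\right) \left(V + k\right)\right)^{2} V = 4 \left(-6 + k\right)^{2} \left(V + k\right)^{2} V = 4 V \left(-6 + k\right)^{2} \left(V + k\right)^{2}$)
$U{\left(4,-26 \right)} 852 - 245 = 4 \left(-26\right) \left(4^{2} - -156 - 24 - 104\right)^{2} \cdot 852 - 245 = 4 \left(-26\right) \left(16 + 156 - 24 - 104\right)^{2} \cdot 852 - 245 = 4 \left(-26\right) 44^{2} \cdot 852 - 245 = 4 \left(-26\right) 1936 \cdot 852 - 245 = \left(-201344\right) 852 - 245 = -171545088 - 245 = -171545333$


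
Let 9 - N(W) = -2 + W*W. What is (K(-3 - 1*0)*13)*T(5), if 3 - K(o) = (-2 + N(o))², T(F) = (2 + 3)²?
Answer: 975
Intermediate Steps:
N(W) = 11 - W² (N(W) = 9 - (-2 + W*W) = 9 - (-2 + W²) = 9 + (2 - W²) = 11 - W²)
T(F) = 25 (T(F) = 5² = 25)
K(o) = 3 - (9 - o²)² (K(o) = 3 - (-2 + (11 - o²))² = 3 - (9 - o²)²)
(K(-3 - 1*0)*13)*T(5) = ((3 - (-9 + (-3 - 1*0)²)²)*13)*25 = ((3 - (-9 + (-3 + 0)²)²)*13)*25 = ((3 - (-9 + (-3)²)²)*13)*25 = ((3 - (-9 + 9)²)*13)*25 = ((3 - 1*0²)*13)*25 = ((3 - 1*0)*13)*25 = ((3 + 0)*13)*25 = (3*13)*25 = 39*25 = 975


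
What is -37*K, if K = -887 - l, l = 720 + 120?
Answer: 63899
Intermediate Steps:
l = 840
K = -1727 (K = -887 - 1*840 = -887 - 840 = -1727)
-37*K = -37*(-1727) = 63899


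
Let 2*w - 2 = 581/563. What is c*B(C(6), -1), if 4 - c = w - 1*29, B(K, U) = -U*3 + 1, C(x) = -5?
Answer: 70902/563 ≈ 125.94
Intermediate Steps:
w = 1707/1126 (w = 1 + (581/563)/2 = 1 + (581*(1/563))/2 = 1 + (½)*(581/563) = 1 + 581/1126 = 1707/1126 ≈ 1.5160)
B(K, U) = 1 - 3*U (B(K, U) = -3*U + 1 = 1 - 3*U)
c = 35451/1126 (c = 4 - (1707/1126 - 1*29) = 4 - (1707/1126 - 29) = 4 - 1*(-30947/1126) = 4 + 30947/1126 = 35451/1126 ≈ 31.484)
c*B(C(6), -1) = 35451*(1 - 3*(-1))/1126 = 35451*(1 + 3)/1126 = (35451/1126)*4 = 70902/563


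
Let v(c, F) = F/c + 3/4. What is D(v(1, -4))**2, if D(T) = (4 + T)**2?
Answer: 81/256 ≈ 0.31641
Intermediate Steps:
v(c, F) = 3/4 + F/c (v(c, F) = F/c + 3*(1/4) = F/c + 3/4 = 3/4 + F/c)
D(v(1, -4))**2 = ((4 + (3/4 - 4/1))**2)**2 = ((4 + (3/4 - 4*1))**2)**2 = ((4 + (3/4 - 4))**2)**2 = ((4 - 13/4)**2)**2 = ((3/4)**2)**2 = (9/16)**2 = 81/256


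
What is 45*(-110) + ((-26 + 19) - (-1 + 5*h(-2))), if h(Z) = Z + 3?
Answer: -4961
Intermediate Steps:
h(Z) = 3 + Z
45*(-110) + ((-26 + 19) - (-1 + 5*h(-2))) = 45*(-110) + ((-26 + 19) - (-1 + 5*(3 - 2))) = -4950 + (-7 - (-1 + 5*1)) = -4950 + (-7 - (-1 + 5)) = -4950 + (-7 - 1*4) = -4950 + (-7 - 4) = -4950 - 11 = -4961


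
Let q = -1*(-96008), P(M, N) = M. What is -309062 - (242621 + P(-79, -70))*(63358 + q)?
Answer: -38653257434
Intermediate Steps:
q = 96008
-309062 - (242621 + P(-79, -70))*(63358 + q) = -309062 - (242621 - 79)*(63358 + 96008) = -309062 - 242542*159366 = -309062 - 1*38652948372 = -309062 - 38652948372 = -38653257434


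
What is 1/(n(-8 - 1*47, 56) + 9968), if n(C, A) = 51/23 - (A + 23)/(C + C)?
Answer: 2530/25226467 ≈ 0.00010029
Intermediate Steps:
n(C, A) = 51/23 - (23 + A)/(2*C) (n(C, A) = 51*(1/23) - (23 + A)/(2*C) = 51/23 - (23 + A)*1/(2*C) = 51/23 - (23 + A)/(2*C))
1/(n(-8 - 1*47, 56) + 9968) = 1/((-529 - 23*56 + 102*(-8 - 1*47))/(46*(-8 - 1*47)) + 9968) = 1/((-529 - 1288 + 102*(-8 - 47))/(46*(-8 - 47)) + 9968) = 1/((1/46)*(-529 - 1288 + 102*(-55))/(-55) + 9968) = 1/((1/46)*(-1/55)*(-529 - 1288 - 5610) + 9968) = 1/((1/46)*(-1/55)*(-7427) + 9968) = 1/(7427/2530 + 9968) = 1/(25226467/2530) = 2530/25226467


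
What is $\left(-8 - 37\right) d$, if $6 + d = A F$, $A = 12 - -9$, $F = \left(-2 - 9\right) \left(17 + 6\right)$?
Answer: $239355$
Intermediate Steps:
$F = -253$ ($F = \left(-11\right) 23 = -253$)
$A = 21$ ($A = 12 + 9 = 21$)
$d = -5319$ ($d = -6 + 21 \left(-253\right) = -6 - 5313 = -5319$)
$\left(-8 - 37\right) d = \left(-8 - 37\right) \left(-5319\right) = \left(-45\right) \left(-5319\right) = 239355$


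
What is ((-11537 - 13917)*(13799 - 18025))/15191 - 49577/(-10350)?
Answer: 101280743237/14293350 ≈ 7085.9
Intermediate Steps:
((-11537 - 13917)*(13799 - 18025))/15191 - 49577/(-10350) = -25454*(-4226)*(1/15191) - 49577*(-1/10350) = 107568604*(1/15191) + 49577/10350 = 9778964/1381 + 49577/10350 = 101280743237/14293350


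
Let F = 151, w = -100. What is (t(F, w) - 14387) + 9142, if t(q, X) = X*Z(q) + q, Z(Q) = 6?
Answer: -5694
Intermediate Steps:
t(q, X) = q + 6*X (t(q, X) = X*6 + q = 6*X + q = q + 6*X)
(t(F, w) - 14387) + 9142 = ((151 + 6*(-100)) - 14387) + 9142 = ((151 - 600) - 14387) + 9142 = (-449 - 14387) + 9142 = -14836 + 9142 = -5694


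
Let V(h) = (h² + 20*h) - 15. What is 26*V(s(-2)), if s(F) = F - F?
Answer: -390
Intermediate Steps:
s(F) = 0
V(h) = -15 + h² + 20*h
26*V(s(-2)) = 26*(-15 + 0² + 20*0) = 26*(-15 + 0 + 0) = 26*(-15) = -390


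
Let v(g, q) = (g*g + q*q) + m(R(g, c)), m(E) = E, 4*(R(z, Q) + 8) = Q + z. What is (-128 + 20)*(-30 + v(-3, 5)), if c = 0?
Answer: 513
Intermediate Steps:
R(z, Q) = -8 + Q/4 + z/4 (R(z, Q) = -8 + (Q + z)/4 = -8 + (Q/4 + z/4) = -8 + Q/4 + z/4)
v(g, q) = -8 + g² + q² + g/4 (v(g, q) = (g*g + q*q) + (-8 + (¼)*0 + g/4) = (g² + q²) + (-8 + 0 + g/4) = (g² + q²) + (-8 + g/4) = -8 + g² + q² + g/4)
(-128 + 20)*(-30 + v(-3, 5)) = (-128 + 20)*(-30 + (-8 + (-3)² + 5² + (¼)*(-3))) = -108*(-30 + (-8 + 9 + 25 - ¾)) = -108*(-30 + 101/4) = -108*(-19/4) = 513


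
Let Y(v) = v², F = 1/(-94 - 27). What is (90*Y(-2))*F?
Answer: -360/121 ≈ -2.9752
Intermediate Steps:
F = -1/121 (F = 1/(-121) = -1/121 ≈ -0.0082645)
(90*Y(-2))*F = (90*(-2)²)*(-1/121) = (90*4)*(-1/121) = 360*(-1/121) = -360/121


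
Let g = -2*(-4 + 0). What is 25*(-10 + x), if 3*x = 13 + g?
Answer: -75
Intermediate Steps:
g = 8 (g = -2*(-4) = 8)
x = 7 (x = (13 + 8)/3 = (⅓)*21 = 7)
25*(-10 + x) = 25*(-10 + 7) = 25*(-3) = -75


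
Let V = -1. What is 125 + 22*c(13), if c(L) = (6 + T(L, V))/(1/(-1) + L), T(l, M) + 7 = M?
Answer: 364/3 ≈ 121.33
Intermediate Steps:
T(l, M) = -7 + M
c(L) = -2/(-1 + L) (c(L) = (6 + (-7 - 1))/(1/(-1) + L) = (6 - 8)/(-1 + L) = -2/(-1 + L))
125 + 22*c(13) = 125 + 22*(-2/(-1 + 13)) = 125 + 22*(-2/12) = 125 + 22*(-2*1/12) = 125 + 22*(-1/6) = 125 - 11/3 = 364/3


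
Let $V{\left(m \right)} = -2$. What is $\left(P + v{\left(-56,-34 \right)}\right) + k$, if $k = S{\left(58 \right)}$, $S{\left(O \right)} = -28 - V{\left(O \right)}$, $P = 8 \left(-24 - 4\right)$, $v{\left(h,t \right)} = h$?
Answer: $-306$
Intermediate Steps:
$P = -224$ ($P = 8 \left(-24 - 4\right) = 8 \left(-28\right) = -224$)
$S{\left(O \right)} = -26$ ($S{\left(O \right)} = -28 - -2 = -28 + 2 = -26$)
$k = -26$
$\left(P + v{\left(-56,-34 \right)}\right) + k = \left(-224 - 56\right) - 26 = -280 - 26 = -306$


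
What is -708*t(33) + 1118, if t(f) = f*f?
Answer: -769894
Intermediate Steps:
t(f) = f²
-708*t(33) + 1118 = -708*33² + 1118 = -708*1089 + 1118 = -771012 + 1118 = -769894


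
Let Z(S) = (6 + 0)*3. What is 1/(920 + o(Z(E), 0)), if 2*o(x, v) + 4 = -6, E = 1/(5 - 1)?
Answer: 1/915 ≈ 0.0010929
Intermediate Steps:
E = 1/4 ≈ 0.25000
Z(S) = 18 (Z(S) = 6*3 = 18)
o(x, v) = -5 (o(x, v) = -2 + (1/2)*(-6) = -2 - 3 = -5)
1/(920 + o(Z(E), 0)) = 1/(920 - 5) = 1/915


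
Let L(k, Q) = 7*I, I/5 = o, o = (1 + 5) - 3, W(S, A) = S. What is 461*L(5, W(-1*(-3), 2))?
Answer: 48405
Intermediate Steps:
o = 3 (o = 6 - 3 = 3)
I = 15 (I = 5*3 = 15)
L(k, Q) = 105 (L(k, Q) = 7*15 = 105)
461*L(5, W(-1*(-3), 2)) = 461*105 = 48405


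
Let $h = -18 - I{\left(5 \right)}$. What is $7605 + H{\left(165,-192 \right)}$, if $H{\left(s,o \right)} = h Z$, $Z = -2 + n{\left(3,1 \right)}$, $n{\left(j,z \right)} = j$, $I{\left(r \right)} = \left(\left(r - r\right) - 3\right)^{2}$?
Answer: $7578$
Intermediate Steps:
$I{\left(r \right)} = 9$ ($I{\left(r \right)} = \left(0 - 3\right)^{2} = \left(-3\right)^{2} = 9$)
$h = -27$ ($h = -18 - 9 = -27$)
$Z = 1$ ($Z = -2 + 3 = 1$)
$H{\left(s,o \right)} = -27$ ($H{\left(s,o \right)} = \left(-27\right) 1 = -27$)
$7605 + H{\left(165,-192 \right)} = 7605 - 27 = 7578$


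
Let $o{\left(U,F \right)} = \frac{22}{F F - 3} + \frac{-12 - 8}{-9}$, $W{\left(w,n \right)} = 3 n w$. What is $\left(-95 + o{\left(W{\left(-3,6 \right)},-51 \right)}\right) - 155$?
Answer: $- \frac{965557}{3897} \approx -247.77$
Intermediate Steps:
$W{\left(w,n \right)} = 3 n w$
$o{\left(U,F \right)} = \frac{20}{9} + \frac{22}{-3 + F^{2}}$ ($o{\left(U,F \right)} = \frac{22}{F^{2} - 3} + \left(-12 - 8\right) \left(- \frac{1}{9}\right) = \frac{22}{-3 + F^{2}} - - \frac{20}{9} = \frac{22}{-3 + F^{2}} + \frac{20}{9} = \frac{20}{9} + \frac{22}{-3 + F^{2}}$)
$\left(-95 + o{\left(W{\left(-3,6 \right)},-51 \right)}\right) - 155 = \left(-95 + \frac{2 \left(69 + 10 \left(-51\right)^{2}\right)}{9 \left(-3 + \left(-51\right)^{2}\right)}\right) - 155 = \left(-95 + \frac{2 \left(69 + 10 \cdot 2601\right)}{9 \left(-3 + 2601\right)}\right) - 155 = \left(-95 + \frac{2 \left(69 + 26010\right)}{9 \cdot 2598}\right) - 155 = \left(-95 + \frac{2}{9} \cdot \frac{1}{2598} \cdot 26079\right) - 155 = \left(-95 + \frac{8693}{3897}\right) - 155 = - \frac{361522}{3897} - 155 = - \frac{965557}{3897}$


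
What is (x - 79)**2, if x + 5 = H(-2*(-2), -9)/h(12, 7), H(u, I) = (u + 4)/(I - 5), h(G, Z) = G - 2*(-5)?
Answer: 41860900/5929 ≈ 7060.4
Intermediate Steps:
h(G, Z) = 10 + G (h(G, Z) = G + 10 = 10 + G)
H(u, I) = (4 + u)/(-5 + I)
x = -387/77 (x = -5 + ((4 - 2*(-2))/(-5 - 9))/(10 + 12) = -5 + ((4 + 4)/(-14))/22 = -5 - 1/14*8*(1/22) = -5 - 4/7*1/22 = -5 - 2/77 = -387/77 ≈ -5.0260)
(x - 79)**2 = (-387/77 - 79)**2 = (-6470/77)**2 = 41860900/5929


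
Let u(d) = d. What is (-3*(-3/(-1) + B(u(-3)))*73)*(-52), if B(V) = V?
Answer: 0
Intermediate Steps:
(-3*(-3/(-1) + B(u(-3)))*73)*(-52) = (-3*(-3/(-1) - 3)*73)*(-52) = (-3*(-3*(-1) - 3)*73)*(-52) = (-3*(3 - 3)*73)*(-52) = (-3*0*73)*(-52) = (0*73)*(-52) = 0*(-52) = 0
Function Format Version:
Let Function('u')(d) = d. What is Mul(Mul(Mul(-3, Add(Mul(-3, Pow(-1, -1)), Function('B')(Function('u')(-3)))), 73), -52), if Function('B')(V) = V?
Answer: 0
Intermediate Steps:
Mul(Mul(Mul(-3, Add(Mul(-3, Pow(-1, -1)), Function('B')(Function('u')(-3)))), 73), -52) = Mul(Mul(Mul(-3, Add(Mul(-3, Pow(-1, -1)), -3)), 73), -52) = Mul(Mul(Mul(-3, Add(Mul(-3, -1), -3)), 73), -52) = Mul(Mul(Mul(-3, Add(3, -3)), 73), -52) = Mul(Mul(Mul(-3, 0), 73), -52) = Mul(Mul(0, 73), -52) = Mul(0, -52) = 0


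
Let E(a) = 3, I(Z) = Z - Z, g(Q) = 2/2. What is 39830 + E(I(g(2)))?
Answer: 39833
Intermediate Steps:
g(Q) = 1 (g(Q) = 2*(½) = 1)
I(Z) = 0
39830 + E(I(g(2))) = 39830 + 3 = 39833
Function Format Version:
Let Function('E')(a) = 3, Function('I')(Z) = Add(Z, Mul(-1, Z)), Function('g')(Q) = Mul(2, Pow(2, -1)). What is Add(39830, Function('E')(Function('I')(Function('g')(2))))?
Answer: 39833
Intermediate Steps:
Function('g')(Q) = 1 (Function('g')(Q) = Mul(2, Rational(1, 2)) = 1)
Function('I')(Z) = 0
Add(39830, Function('E')(Function('I')(Function('g')(2)))) = Add(39830, 3) = 39833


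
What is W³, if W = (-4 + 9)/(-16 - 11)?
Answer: -125/19683 ≈ -0.0063507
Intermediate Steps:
W = -5/27 (W = 5/(-27) = 5*(-1/27) = -5/27 ≈ -0.18519)
W³ = (-5/27)³ = -125/19683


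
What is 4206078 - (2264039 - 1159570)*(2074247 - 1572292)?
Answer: -554389530817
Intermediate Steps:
4206078 - (2264039 - 1159570)*(2074247 - 1572292) = 4206078 - 1104469*501955 = 4206078 - 1*554393736895 = 4206078 - 554393736895 = -554389530817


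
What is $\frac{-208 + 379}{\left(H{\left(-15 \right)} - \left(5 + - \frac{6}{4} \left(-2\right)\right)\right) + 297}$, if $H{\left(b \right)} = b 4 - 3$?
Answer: $\frac{171}{226} \approx 0.75664$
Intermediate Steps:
$H{\left(b \right)} = -3 + 4 b$ ($H{\left(b \right)} = 4 b - 3 = -3 + 4 b$)
$\frac{-208 + 379}{\left(H{\left(-15 \right)} - \left(5 + - \frac{6}{4} \left(-2\right)\right)\right) + 297} = \frac{-208 + 379}{\left(\left(-3 + 4 \left(-15\right)\right) - \left(5 + - \frac{6}{4} \left(-2\right)\right)\right) + 297} = \frac{171}{\left(\left(-3 - 60\right) - \left(5 + \left(-6\right) \frac{1}{4} \left(-2\right)\right)\right) + 297} = \frac{171}{\left(-63 - \left(5 - -3\right)\right) + 297} = \frac{171}{\left(-63 - \left(5 + 3\right)\right) + 297} = \frac{171}{\left(-63 - 8\right) + 297} = \frac{171}{-71 + 297} = \frac{171}{226}$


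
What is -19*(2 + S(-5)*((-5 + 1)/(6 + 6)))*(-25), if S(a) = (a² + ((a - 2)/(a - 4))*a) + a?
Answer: -43225/27 ≈ -1600.9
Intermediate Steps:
S(a) = a + a² + a*(-2 + a)/(-4 + a) (S(a) = (a² + ((-2 + a)/(-4 + a))*a) + a = (a² + a*(-2 + a)/(-4 + a)) + a = a + a² + a*(-2 + a)/(-4 + a))
-19*(2 + S(-5)*((-5 + 1)/(6 + 6)))*(-25) = -19*(2 + (-5*(-6 + (-5)² - 2*(-5))/(-4 - 5))*((-5 + 1)/(6 + 6)))*(-25) = -19*(2 + (-5*(-6 + 25 + 10)/(-9))*(-4/12))*(-25) = -19*(2 + (-5*(-⅑)*29)*(-4*1/12))*(-25) = -19*(2 + (145/9)*(-⅓))*(-25) = -19*(2 - 145/27)*(-25) = -19*(-91/27)*(-25) = (1729/27)*(-25) = -43225/27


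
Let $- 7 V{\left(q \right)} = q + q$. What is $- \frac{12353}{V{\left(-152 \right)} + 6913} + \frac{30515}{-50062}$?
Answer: $- \frac{5814839127}{2437769090} \approx -2.3853$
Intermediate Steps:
$V{\left(q \right)} = - \frac{2 q}{7}$ ($V{\left(q \right)} = - \frac{q + q}{7} = - \frac{2 q}{7}$)
$- \frac{12353}{V{\left(-152 \right)} + 6913} + \frac{30515}{-50062} = - \frac{12353}{\left(- \frac{2}{7}\right) \left(-152\right) + 6913} + \frac{30515}{-50062} = - \frac{12353}{\frac{304}{7} + 6913} + 30515 \left(- \frac{1}{50062}\right) = - \frac{12353}{\frac{48695}{7}} - \frac{30515}{50062} = \left(-12353\right) \frac{7}{48695} - \frac{30515}{50062} = - \frac{86471}{48695} - \frac{30515}{50062} = - \frac{5814839127}{2437769090}$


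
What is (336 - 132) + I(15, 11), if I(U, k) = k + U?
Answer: 230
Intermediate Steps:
I(U, k) = U + k
(336 - 132) + I(15, 11) = (336 - 132) + (15 + 11) = 204 + 26 = 230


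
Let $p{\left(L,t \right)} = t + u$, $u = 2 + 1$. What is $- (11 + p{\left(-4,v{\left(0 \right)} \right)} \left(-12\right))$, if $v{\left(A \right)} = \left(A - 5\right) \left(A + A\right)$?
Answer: $25$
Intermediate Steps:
$v{\left(A \right)} = 2 A \left(-5 + A\right)$ ($v{\left(A \right)} = \left(-5 + A\right) 2 A = 2 A \left(-5 + A\right)$)
$u = 3$
$p{\left(L,t \right)} = 3 + t$ ($p{\left(L,t \right)} = t + 3 = 3 + t$)
$- (11 + p{\left(-4,v{\left(0 \right)} \right)} \left(-12\right)) = - (11 + \left(3 + 2 \cdot 0 \left(-5 + 0\right)\right) \left(-12\right)) = - (11 + \left(3 + 2 \cdot 0 \left(-5\right)\right) \left(-12\right)) = - (11 + \left(3 + 0\right) \left(-12\right)) = - (11 + 3 \left(-12\right)) = - (11 - 36) = \left(-1\right) \left(-25\right) = 25$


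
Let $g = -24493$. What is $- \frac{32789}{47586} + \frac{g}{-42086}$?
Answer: $- \frac{4873499}{45516009} \approx -0.10707$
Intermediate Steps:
$- \frac{32789}{47586} + \frac{g}{-42086} = - \frac{32789}{47586} - \frac{24493}{-42086} = \left(-32789\right) \frac{1}{47586} - - \frac{24493}{42086} = - \frac{32789}{47586} + \frac{24493}{42086} = - \frac{4873499}{45516009}$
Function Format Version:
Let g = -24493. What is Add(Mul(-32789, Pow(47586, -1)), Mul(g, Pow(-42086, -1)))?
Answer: Rational(-4873499, 45516009) ≈ -0.10707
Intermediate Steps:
Add(Mul(-32789, Pow(47586, -1)), Mul(g, Pow(-42086, -1))) = Add(Mul(-32789, Pow(47586, -1)), Mul(-24493, Pow(-42086, -1))) = Add(Mul(-32789, Rational(1, 47586)), Mul(-24493, Rational(-1, 42086))) = Add(Rational(-32789, 47586), Rational(24493, 42086)) = Rational(-4873499, 45516009)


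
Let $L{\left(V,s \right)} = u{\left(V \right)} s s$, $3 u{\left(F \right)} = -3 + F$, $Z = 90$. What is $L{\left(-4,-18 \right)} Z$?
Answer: $-68040$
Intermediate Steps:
$u{\left(F \right)} = -1 + \frac{F}{3}$ ($u{\left(F \right)} = \frac{-3 + F}{3} = -1 + \frac{F}{3}$)
$L{\left(V,s \right)} = s^{2} \left(-1 + \frac{V}{3}\right)$ ($L{\left(V,s \right)} = \left(-1 + \frac{V}{3}\right) s s = s \left(-1 + \frac{V}{3}\right) s = s^{2} \left(-1 + \frac{V}{3}\right)$)
$L{\left(-4,-18 \right)} Z = \frac{\left(-18\right)^{2} \left(-3 - 4\right)}{3} \cdot 90 = \frac{1}{3} \cdot 324 \left(-7\right) 90 = \left(-756\right) 90 = -68040$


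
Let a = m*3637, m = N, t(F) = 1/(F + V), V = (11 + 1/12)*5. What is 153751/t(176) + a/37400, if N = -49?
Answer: 3992136492811/112200 ≈ 3.5581e+7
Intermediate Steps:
V = 665/12 (V = (11 + 1/12)*5 = (133/12)*5 = 665/12 ≈ 55.417)
t(F) = 1/(665/12 + F) (t(F) = 1/(F + 665/12) = 1/(665/12 + F))
m = -49
a = -178213 (a = -49*3637 = -178213)
153751/t(176) + a/37400 = 153751/((12/(665 + 12*176))) - 178213/37400 = 153751/((12/(665 + 2112))) - 178213*1/37400 = 153751/((12/2777)) - 178213/37400 = 153751/((12*(1/2777))) - 178213/37400 = 153751/(12/2777) - 178213/37400 = 153751*(2777/12) - 178213/37400 = 426966527/12 - 178213/37400 = 3992136492811/112200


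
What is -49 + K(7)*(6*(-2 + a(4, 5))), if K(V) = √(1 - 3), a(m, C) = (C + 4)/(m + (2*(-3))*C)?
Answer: -49 - 183*I*√2/13 ≈ -49.0 - 19.908*I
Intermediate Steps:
a(m, C) = (4 + C)/(m - 6*C)
K(V) = I*√2 (K(V) = √(-2) = I*√2)
-49 + K(7)*(6*(-2 + a(4, 5))) = -49 + (I*√2)*(6*(-2 + (4 + 5)/(4 - 6*5))) = -49 + (I*√2)*(6*(-2 + 9/(4 - 30))) = -49 + (I*√2)*(6*(-2 + 9/(-26))) = -49 + (I*√2)*(6*(-2 - 1/26*9)) = -49 + (I*√2)*(6*(-2 - 9/26)) = -49 + (I*√2)*(6*(-61/26)) = -49 + (I*√2)*(-183/13) = -49 - 183*I*√2/13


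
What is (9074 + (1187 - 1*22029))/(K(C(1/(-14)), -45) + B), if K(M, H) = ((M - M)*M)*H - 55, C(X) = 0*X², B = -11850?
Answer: 11768/11905 ≈ 0.98849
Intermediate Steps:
C(X) = 0
K(M, H) = -55 (K(M, H) = (0*M)*H - 55 = 0*H - 55 = 0 - 55 = -55)
(9074 + (1187 - 1*22029))/(K(C(1/(-14)), -45) + B) = (9074 + (1187 - 1*22029))/(-55 - 11850) = (9074 + (1187 - 22029))/(-11905) = (9074 - 20842)*(-1/11905) = -11768*(-1/11905) = 11768/11905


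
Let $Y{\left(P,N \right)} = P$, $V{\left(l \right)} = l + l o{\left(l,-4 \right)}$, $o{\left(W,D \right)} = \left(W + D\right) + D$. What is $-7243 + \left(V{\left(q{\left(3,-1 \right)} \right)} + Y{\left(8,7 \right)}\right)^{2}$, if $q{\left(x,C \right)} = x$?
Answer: $-7227$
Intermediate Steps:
$o{\left(W,D \right)} = W + 2 D$ ($o{\left(W,D \right)} = \left(D + W\right) + D = W + 2 D$)
$V{\left(l \right)} = l + l \left(-8 + l\right)$ ($V{\left(l \right)} = l + l \left(l + 2 \left(-4\right)\right) = l + l \left(l - 8\right) = l + l \left(-8 + l\right)$)
$-7243 + \left(V{\left(q{\left(3,-1 \right)} \right)} + Y{\left(8,7 \right)}\right)^{2} = -7243 + \left(3 \left(-7 + 3\right) + 8\right)^{2} = -7243 + \left(3 \left(-4\right) + 8\right)^{2} = -7243 + \left(-12 + 8\right)^{2} = -7243 + \left(-4\right)^{2} = -7243 + 16 = -7227$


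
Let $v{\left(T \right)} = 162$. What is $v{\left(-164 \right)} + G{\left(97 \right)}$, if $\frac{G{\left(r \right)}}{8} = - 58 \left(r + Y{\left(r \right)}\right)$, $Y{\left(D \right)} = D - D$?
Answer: $-44846$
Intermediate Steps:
$Y{\left(D \right)} = 0$
$G{\left(r \right)} = - 464 r$ ($G{\left(r \right)} = 8 \left(- 58 \left(r + 0\right)\right) = 8 \left(- 58 r\right) = - 464 r$)
$v{\left(-164 \right)} + G{\left(97 \right)} = 162 - 45008 = -44846$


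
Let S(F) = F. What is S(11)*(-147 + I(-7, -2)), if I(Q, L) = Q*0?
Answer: -1617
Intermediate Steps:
I(Q, L) = 0
S(11)*(-147 + I(-7, -2)) = 11*(-147 + 0) = 11*(-147) = -1617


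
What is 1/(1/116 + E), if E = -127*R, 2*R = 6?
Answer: -116/44195 ≈ -0.0026247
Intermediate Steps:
R = 3 (R = (1/2)*6 = 3)
E = -381 (E = -127*3 = -381)
1/(1/116 + E) = 1/(1/116 - 381) = 1/(-44195/116) = -116/44195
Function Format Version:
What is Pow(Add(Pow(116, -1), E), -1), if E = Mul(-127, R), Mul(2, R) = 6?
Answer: Rational(-116, 44195) ≈ -0.0026247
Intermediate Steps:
R = 3 (R = Mul(Rational(1, 2), 6) = 3)
E = -381 (E = Mul(-127, 3) = -381)
Pow(Add(Pow(116, -1), E), -1) = Pow(Add(Pow(116, -1), -381), -1) = Pow(Add(Rational(1, 116), -381), -1) = Pow(Rational(-44195, 116), -1) = Rational(-116, 44195)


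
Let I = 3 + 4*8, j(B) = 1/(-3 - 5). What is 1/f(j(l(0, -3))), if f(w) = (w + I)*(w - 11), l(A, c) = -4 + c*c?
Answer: -64/24831 ≈ -0.0025774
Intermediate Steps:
l(A, c) = -4 + c²
j(B) = -⅛ (j(B) = 1/(-8) = -⅛)
I = 35 (I = 3 + 32 = 35)
f(w) = (-11 + w)*(35 + w) (f(w) = (w + 35)*(w - 11) = (35 + w)*(-11 + w) = (-11 + w)*(35 + w))
1/f(j(l(0, -3))) = 1/(-385 + (-⅛)² + 24*(-⅛)) = 1/(-385 + 1/64 - 3) = 1/(-24831/64) = -64/24831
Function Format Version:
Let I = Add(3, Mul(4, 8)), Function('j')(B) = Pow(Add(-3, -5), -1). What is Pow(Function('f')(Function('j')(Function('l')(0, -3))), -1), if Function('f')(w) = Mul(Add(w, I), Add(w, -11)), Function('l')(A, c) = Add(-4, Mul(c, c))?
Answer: Rational(-64, 24831) ≈ -0.0025774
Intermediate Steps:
Function('l')(A, c) = Add(-4, Pow(c, 2))
Function('j')(B) = Rational(-1, 8) (Function('j')(B) = Pow(-8, -1) = Rational(-1, 8))
I = 35 (I = Add(3, 32) = 35)
Function('f')(w) = Mul(Add(-11, w), Add(35, w)) (Function('f')(w) = Mul(Add(w, 35), Add(w, -11)) = Mul(Add(35, w), Add(-11, w)) = Mul(Add(-11, w), Add(35, w)))
Pow(Function('f')(Function('j')(Function('l')(0, -3))), -1) = Pow(Add(-385, Pow(Rational(-1, 8), 2), Mul(24, Rational(-1, 8))), -1) = Pow(Add(-385, Rational(1, 64), -3), -1) = Pow(Rational(-24831, 64), -1) = Rational(-64, 24831)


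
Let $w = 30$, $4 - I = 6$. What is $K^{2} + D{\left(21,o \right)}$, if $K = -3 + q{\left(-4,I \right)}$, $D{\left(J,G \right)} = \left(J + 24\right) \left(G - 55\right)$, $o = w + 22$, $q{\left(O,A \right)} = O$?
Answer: $-86$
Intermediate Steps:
$I = -2$ ($I = 4 - 6 = -2$)
$o = 52$ ($o = 30 + 22 = 52$)
$D{\left(J,G \right)} = \left(-55 + G\right) \left(24 + J\right)$ ($D{\left(J,G \right)} = \left(24 + J\right) \left(-55 + G\right) = \left(-55 + G\right) \left(24 + J\right)$)
$K = -7$ ($K = -3 - 4 = -7$)
$K^{2} + D{\left(21,o \right)} = \left(-7\right)^{2} + \left(-1320 - 1155 + 24 \cdot 52 + 52 \cdot 21\right) = 49 + \left(-1320 - 1155 + 1248 + 1092\right) = 49 - 135 = -86$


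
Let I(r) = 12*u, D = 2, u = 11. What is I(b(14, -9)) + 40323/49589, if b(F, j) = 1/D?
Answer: 6586071/49589 ≈ 132.81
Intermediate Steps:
b(F, j) = 1/2
I(r) = 132 (I(r) = 12*11 = 132)
I(b(14, -9)) + 40323/49589 = 132 + 40323/49589 = 6586071/49589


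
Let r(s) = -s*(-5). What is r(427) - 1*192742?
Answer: -190607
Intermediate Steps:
r(s) = 5*s
r(427) - 1*192742 = 5*427 - 1*192742 = 2135 - 192742 = -190607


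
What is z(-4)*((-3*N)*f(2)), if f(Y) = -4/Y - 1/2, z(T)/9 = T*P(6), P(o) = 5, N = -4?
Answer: 5400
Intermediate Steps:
z(T) = 45*T (z(T) = 9*(T*5) = 9*(5*T) = 45*T)
f(Y) = -½ - 4/Y (f(Y) = -4/Y - 1*½ = -4/Y - ½ = -½ - 4/Y)
z(-4)*((-3*N)*f(2)) = (45*(-4))*((-3*(-4))*((½)*(-8 - 1*2)/2)) = -2160*(½)*(½)*(-8 - 2) = -2160*(½)*(½)*(-10) = -2160*(-5)/2 = -180*(-30) = 5400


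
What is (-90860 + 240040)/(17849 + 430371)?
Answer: 7459/22411 ≈ 0.33283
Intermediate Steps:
(-90860 + 240040)/(17849 + 430371) = 149180/448220 = 149180*(1/448220) = 7459/22411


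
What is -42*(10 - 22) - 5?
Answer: 499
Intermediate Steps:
-42*(10 - 22) - 5 = -42*(-12) - 5 = 504 - 5 = 499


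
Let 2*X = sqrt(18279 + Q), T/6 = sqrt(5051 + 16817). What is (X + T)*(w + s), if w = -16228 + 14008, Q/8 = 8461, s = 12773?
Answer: 126636*sqrt(5467) + 10553*sqrt(85967)/2 ≈ 1.0910e+7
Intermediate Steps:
Q = 67688 (Q = 8*8461 = 67688)
T = 12*sqrt(5467) (T = 6*sqrt(5051 + 16817) = 6*sqrt(21868) = 6*(2*sqrt(5467)) = 12*sqrt(5467) ≈ 887.27)
X = sqrt(85967)/2 (X = sqrt(18279 + 67688)/2 = sqrt(85967)/2 ≈ 146.60)
w = -2220
(X + T)*(w + s) = (sqrt(85967)/2 + 12*sqrt(5467))*(-2220 + 12773) = (sqrt(85967)/2 + 12*sqrt(5467))*10553 = 126636*sqrt(5467) + 10553*sqrt(85967)/2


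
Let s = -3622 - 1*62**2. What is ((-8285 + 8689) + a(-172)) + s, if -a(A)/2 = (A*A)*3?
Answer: -184566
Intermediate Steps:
a(A) = -6*A**2 (a(A) = -2*A*A*3 = -2*A**2*3 = -6*A**2)
s = -7466 (s = -3622 - 1*3844 = -3622 - 3844 = -7466)
((-8285 + 8689) + a(-172)) + s = ((-8285 + 8689) - 6*(-172)**2) - 7466 = (404 - 6*29584) - 7466 = (404 - 177504) - 7466 = -177100 - 7466 = -184566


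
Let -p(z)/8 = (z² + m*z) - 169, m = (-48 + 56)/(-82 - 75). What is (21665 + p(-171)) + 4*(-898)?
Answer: -33687915/157 ≈ -2.1457e+5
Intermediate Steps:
m = -8/157 (m = 8/(-157) = 8*(-1/157) = -8/157 ≈ -0.050955)
p(z) = 1352 - 8*z² + 64*z/157 (p(z) = -8*((z² - 8*z/157) - 169) = -8*(-169 + z² - 8*z/157) = 1352 - 8*z² + 64*z/157)
(21665 + p(-171)) + 4*(-898) = (21665 + (1352 - 8*(-171)² + (64/157)*(-171))) + 4*(-898) = (21665 + (1352 - 8*29241 - 10944/157)) - 3592 = (21665 + (1352 - 233928 - 10944/157)) - 3592 = (21665 - 36525376/157) - 3592 = -33123971/157 - 3592 = -33687915/157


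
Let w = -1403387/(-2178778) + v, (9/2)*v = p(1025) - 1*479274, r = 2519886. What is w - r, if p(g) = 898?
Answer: -51496987192345/19609002 ≈ -2.6262e+6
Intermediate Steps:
v = -956752/9 (v = 2*(898 - 1*479274)/9 = 2*(898 - 479274)/9 = (2/9)*(-478376) = -956752/9 ≈ -1.0631e+5)
w = -2084537578573/19609002 (w = -1403387/(-2178778) - 956752/9 = -1403387*(-1/2178778) - 956752/9 = 1403387/2178778 - 956752/9 = -2084537578573/19609002 ≈ -1.0631e+5)
w - r = -2084537578573/19609002 - 1*2519886 = -2084537578573/19609002 - 2519886 = -51496987192345/19609002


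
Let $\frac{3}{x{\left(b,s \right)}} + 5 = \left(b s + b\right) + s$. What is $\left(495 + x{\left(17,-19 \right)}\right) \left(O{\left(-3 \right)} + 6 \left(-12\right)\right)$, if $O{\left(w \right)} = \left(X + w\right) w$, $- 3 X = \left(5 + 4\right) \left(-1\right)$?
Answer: $- \frac{1960164}{55} \approx -35639.0$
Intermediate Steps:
$X = 3$ ($X = - \frac{\left(5 + 4\right) \left(-1\right)}{3} = - \frac{9 \left(-1\right)}{3} = \left(- \frac{1}{3}\right) \left(-9\right) = 3$)
$x{\left(b,s \right)} = \frac{3}{-5 + b + s + b s}$ ($x{\left(b,s \right)} = \frac{3}{-5 + \left(\left(b s + b\right) + s\right)} = \frac{3}{-5 + \left(\left(b + b s\right) + s\right)} = \frac{3}{-5 + \left(b + s + b s\right)} = \frac{3}{-5 + b + s + b s}$)
$O{\left(w \right)} = w \left(3 + w\right)$ ($O{\left(w \right)} = \left(3 + w\right) w = w \left(3 + w\right)$)
$\left(495 + x{\left(17,-19 \right)}\right) \left(O{\left(-3 \right)} + 6 \left(-12\right)\right) = \left(495 + \frac{3}{-5 + 17 - 19 + 17 \left(-19\right)}\right) \left(- 3 \left(3 - 3\right) + 6 \left(-12\right)\right) = \left(495 + \frac{3}{-5 + 17 - 19 - 323}\right) \left(\left(-3\right) 0 - 72\right) = \left(495 + \frac{3}{-330}\right) \left(0 - 72\right) = \left(495 + 3 \left(- \frac{1}{330}\right)\right) \left(-72\right) = \left(495 - \frac{1}{110}\right) \left(-72\right) = \frac{54449}{110} \left(-72\right) = - \frac{1960164}{55}$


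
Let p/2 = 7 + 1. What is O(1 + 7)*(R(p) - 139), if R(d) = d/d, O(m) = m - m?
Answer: 0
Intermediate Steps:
O(m) = 0
p = 16 (p = 2*(7 + 1) = 2*8 = 16)
R(d) = 1
O(1 + 7)*(R(p) - 139) = 0*(1 - 139) = 0*(-138) = 0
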